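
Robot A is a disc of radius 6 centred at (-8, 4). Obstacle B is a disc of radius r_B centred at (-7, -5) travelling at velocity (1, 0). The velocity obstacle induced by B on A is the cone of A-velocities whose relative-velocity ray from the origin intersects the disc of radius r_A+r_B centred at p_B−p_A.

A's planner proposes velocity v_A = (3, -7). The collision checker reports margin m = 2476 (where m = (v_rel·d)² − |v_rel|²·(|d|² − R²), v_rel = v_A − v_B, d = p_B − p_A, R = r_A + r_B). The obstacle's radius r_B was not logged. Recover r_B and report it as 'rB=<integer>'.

m = 2476
d = (1, -9);  v_rel = (2, -7),  |v_rel|² = 53
v_rel×d = (2)·(-9) − (-7)·(1) = -11
since m = R²·53 − (-11)²:  R² = (121 + 2476) / 53 = 49
R = √49 = 7  ⇒  r_B = 7 − 6 = 1

rB=1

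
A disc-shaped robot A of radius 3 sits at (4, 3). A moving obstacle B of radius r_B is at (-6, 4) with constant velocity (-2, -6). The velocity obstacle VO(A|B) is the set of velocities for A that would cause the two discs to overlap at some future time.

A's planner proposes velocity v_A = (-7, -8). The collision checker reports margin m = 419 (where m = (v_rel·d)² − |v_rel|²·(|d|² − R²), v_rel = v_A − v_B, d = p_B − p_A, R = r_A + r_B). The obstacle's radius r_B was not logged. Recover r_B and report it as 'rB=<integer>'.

m = 419
d = (-10, 1);  v_rel = (-5, -2),  |v_rel|² = 29
v_rel×d = (-5)·(1) − (-2)·(-10) = -25
since m = R²·29 − (-25)²:  R² = (625 + 419) / 29 = 36
R = √36 = 6  ⇒  r_B = 6 − 3 = 3

rB=3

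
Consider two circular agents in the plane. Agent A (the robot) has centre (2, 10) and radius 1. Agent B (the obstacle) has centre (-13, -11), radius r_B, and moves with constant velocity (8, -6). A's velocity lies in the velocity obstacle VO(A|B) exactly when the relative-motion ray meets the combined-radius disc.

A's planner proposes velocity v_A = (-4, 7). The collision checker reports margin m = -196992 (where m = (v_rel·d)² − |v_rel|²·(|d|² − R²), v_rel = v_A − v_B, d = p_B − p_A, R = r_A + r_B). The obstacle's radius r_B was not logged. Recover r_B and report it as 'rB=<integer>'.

m = -196992
d = (-15, -21);  v_rel = (-12, 13),  |v_rel|² = 313
v_rel×d = (-12)·(-21) − (13)·(-15) = 447
since m = R²·313 − 447²:  R² = (199809 + -196992) / 313 = 9
R = √9 = 3  ⇒  r_B = 3 − 1 = 2

rB=2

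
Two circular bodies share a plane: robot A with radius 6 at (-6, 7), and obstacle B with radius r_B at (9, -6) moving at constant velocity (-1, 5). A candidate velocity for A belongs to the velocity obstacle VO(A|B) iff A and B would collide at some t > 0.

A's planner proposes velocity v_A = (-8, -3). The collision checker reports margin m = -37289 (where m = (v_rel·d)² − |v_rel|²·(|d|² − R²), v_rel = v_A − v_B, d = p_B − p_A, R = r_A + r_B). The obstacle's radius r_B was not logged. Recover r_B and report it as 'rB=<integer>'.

m = -37289
d = (15, -13);  v_rel = (-7, -8),  |v_rel|² = 113
v_rel×d = (-7)·(-13) − (-8)·(15) = 211
since m = R²·113 − 211²:  R² = (44521 + -37289) / 113 = 64
R = √64 = 8  ⇒  r_B = 8 − 6 = 2

rB=2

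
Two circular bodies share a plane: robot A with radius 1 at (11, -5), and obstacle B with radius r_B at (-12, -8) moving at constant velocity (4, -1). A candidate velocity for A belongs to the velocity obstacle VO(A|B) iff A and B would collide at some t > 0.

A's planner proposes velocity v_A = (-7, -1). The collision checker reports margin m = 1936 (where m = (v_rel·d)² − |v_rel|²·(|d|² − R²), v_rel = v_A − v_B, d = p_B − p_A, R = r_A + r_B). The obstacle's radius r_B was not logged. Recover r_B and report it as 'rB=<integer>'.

m = 1936
d = (-23, -3);  v_rel = (-11, 0),  |v_rel|² = 121
v_rel×d = (-11)·(-3) − (0)·(-23) = 33
since m = R²·121 − 33²:  R² = (1089 + 1936) / 121 = 25
R = √25 = 5  ⇒  r_B = 5 − 1 = 4

rB=4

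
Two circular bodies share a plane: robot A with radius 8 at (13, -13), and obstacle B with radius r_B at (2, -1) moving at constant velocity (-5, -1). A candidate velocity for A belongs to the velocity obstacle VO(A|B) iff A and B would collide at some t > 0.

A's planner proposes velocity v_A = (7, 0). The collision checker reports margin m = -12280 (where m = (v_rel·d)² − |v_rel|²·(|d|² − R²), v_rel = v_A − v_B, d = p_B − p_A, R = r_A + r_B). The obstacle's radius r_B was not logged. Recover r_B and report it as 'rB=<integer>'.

m = -12280
d = (-11, 12);  v_rel = (12, 1),  |v_rel|² = 145
v_rel×d = (12)·(12) − (1)·(-11) = 155
since m = R²·145 − 155²:  R² = (24025 + -12280) / 145 = 81
R = √81 = 9  ⇒  r_B = 9 − 8 = 1

rB=1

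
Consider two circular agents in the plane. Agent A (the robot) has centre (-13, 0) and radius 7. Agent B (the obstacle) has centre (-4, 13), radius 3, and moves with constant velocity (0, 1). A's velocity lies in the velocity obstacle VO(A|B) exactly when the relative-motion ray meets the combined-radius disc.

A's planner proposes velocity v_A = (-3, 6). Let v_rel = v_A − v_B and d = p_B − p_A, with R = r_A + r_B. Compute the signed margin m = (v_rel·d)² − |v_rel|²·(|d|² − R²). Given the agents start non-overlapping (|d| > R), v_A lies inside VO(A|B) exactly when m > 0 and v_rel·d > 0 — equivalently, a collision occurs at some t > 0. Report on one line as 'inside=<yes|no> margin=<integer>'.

d = (9, 13),  |d|² = 250;  R = 7+3 = 10,  c = 250−10² = 150
v_rel = (-3, 5),  |v_rel|² = 34;  v_rel·d = (-3)·(9) + (5)·(13) = 38
34·t² − 76·t + 150 = 0  ⇒  m = 38² − 34·150 = -3656
m = -3656 < 0,  v_rel·d = 38 > 0  ⇒  outside

inside=no margin=-3656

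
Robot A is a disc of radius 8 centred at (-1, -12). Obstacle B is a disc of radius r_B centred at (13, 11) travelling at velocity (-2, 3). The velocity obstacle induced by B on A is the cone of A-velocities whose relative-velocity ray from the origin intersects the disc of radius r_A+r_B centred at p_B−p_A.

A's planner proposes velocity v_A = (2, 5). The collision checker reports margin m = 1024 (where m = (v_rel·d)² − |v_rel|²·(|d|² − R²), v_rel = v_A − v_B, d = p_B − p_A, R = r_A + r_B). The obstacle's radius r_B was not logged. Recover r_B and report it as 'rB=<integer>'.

m = 1024
d = (14, 23);  v_rel = (4, 2),  |v_rel|² = 20
v_rel×d = (4)·(23) − (2)·(14) = 64
since m = R²·20 − 64²:  R² = (4096 + 1024) / 20 = 256
R = √256 = 16  ⇒  r_B = 16 − 8 = 8

rB=8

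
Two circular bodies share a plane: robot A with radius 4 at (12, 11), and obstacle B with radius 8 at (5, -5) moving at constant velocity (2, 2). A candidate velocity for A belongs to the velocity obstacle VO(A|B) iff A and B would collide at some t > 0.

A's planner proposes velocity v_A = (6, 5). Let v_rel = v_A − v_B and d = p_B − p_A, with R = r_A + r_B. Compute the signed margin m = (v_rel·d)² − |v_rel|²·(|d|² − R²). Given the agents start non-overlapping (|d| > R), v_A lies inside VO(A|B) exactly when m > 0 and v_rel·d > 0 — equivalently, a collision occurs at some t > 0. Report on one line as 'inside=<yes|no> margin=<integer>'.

d = (-7, -16),  |d|² = 305;  R = 4+8 = 12,  c = 305−12² = 161
v_rel = (4, 3),  |v_rel|² = 25;  v_rel·d = (4)·(-7) + (3)·(-16) = -76
25·t² + 152·t + 161 = 0  ⇒  m = (-76)² − 25·161 = 1751
m = 1751 > 0,  v_rel·d = -76 < 0  ⇒  outside

inside=no margin=1751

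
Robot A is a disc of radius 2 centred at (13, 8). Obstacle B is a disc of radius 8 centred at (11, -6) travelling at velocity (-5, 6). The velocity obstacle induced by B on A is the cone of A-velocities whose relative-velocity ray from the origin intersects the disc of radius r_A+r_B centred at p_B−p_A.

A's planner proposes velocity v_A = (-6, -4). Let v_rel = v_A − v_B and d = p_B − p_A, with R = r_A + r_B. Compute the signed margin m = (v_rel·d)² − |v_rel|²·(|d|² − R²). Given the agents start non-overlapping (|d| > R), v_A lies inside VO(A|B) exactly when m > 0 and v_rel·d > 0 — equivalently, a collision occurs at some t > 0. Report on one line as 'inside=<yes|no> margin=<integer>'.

d = (-2, -14),  |d|² = 200;  R = 2+8 = 10,  c = 200−10² = 100
v_rel = (-1, -10),  |v_rel|² = 101;  v_rel·d = (-1)·(-2) + (-10)·(-14) = 142
101·t² − 284·t + 100 = 0  ⇒  m = 142² − 101·100 = 10064
m = 10064 > 0,  v_rel·d = 142 > 0  ⇒  inside

inside=yes margin=10064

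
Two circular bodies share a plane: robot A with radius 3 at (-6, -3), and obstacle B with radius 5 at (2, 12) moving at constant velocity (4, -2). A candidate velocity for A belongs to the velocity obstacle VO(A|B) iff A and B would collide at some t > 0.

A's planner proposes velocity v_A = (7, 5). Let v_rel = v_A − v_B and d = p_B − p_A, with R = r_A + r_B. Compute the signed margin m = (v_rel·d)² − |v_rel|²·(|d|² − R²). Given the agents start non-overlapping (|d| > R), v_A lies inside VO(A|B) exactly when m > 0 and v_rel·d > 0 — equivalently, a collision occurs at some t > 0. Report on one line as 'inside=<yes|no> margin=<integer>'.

d = (8, 15),  |d|² = 289;  R = 3+5 = 8,  c = 289−8² = 225
v_rel = (3, 7),  |v_rel|² = 58;  v_rel·d = (3)·(8) + (7)·(15) = 129
58·t² − 258·t + 225 = 0  ⇒  m = 129² − 58·225 = 3591
m = 3591 > 0,  v_rel·d = 129 > 0  ⇒  inside

inside=yes margin=3591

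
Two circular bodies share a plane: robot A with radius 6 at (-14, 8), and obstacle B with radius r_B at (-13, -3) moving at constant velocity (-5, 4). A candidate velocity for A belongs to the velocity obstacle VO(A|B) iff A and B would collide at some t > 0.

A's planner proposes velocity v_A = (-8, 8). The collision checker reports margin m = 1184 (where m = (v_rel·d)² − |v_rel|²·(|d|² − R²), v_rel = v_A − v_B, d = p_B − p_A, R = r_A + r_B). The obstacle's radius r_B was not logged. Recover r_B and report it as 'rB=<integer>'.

m = 1184
d = (1, -11);  v_rel = (-3, 4),  |v_rel|² = 25
v_rel×d = (-3)·(-11) − (4)·(1) = 29
since m = R²·25 − 29²:  R² = (841 + 1184) / 25 = 81
R = √81 = 9  ⇒  r_B = 9 − 6 = 3

rB=3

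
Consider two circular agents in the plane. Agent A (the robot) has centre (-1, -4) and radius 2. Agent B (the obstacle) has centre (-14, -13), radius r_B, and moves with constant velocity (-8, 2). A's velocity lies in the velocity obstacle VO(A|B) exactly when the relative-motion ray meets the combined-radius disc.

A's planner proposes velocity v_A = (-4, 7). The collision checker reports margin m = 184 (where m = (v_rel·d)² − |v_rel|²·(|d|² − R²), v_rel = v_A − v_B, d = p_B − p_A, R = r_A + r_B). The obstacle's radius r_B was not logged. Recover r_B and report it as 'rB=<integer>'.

m = 184
d = (-13, -9);  v_rel = (4, 5),  |v_rel|² = 41
v_rel×d = (4)·(-9) − (5)·(-13) = 29
since m = R²·41 − 29²:  R² = (841 + 184) / 41 = 25
R = √25 = 5  ⇒  r_B = 5 − 2 = 3

rB=3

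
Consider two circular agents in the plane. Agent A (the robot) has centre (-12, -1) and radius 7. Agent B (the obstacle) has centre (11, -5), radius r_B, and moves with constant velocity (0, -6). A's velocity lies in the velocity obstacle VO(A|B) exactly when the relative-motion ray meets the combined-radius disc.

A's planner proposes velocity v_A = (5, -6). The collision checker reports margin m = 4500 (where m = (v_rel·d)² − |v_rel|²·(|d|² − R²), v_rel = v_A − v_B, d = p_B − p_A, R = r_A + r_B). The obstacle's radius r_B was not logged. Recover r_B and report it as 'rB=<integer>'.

m = 4500
d = (23, -4);  v_rel = (5, 0),  |v_rel|² = 25
v_rel×d = (5)·(-4) − (0)·(23) = -20
since m = R²·25 − (-20)²:  R² = (400 + 4500) / 25 = 196
R = √196 = 14  ⇒  r_B = 14 − 7 = 7

rB=7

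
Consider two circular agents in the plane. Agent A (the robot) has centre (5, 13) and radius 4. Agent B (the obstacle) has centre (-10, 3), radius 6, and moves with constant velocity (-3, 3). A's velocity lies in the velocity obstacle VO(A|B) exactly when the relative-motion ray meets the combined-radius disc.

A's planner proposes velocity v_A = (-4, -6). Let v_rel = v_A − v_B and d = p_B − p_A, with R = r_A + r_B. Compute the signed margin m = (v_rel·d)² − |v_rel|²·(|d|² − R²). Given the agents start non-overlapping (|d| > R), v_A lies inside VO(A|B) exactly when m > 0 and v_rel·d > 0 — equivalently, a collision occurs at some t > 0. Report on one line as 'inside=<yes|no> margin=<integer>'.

d = (-15, -10),  |d|² = 325;  R = 4+6 = 10,  c = 325−10² = 225
v_rel = (-1, -9),  |v_rel|² = 82;  v_rel·d = (-1)·(-15) + (-9)·(-10) = 105
82·t² − 210·t + 225 = 0  ⇒  m = 105² − 82·225 = -7425
m = -7425 < 0,  v_rel·d = 105 > 0  ⇒  outside

inside=no margin=-7425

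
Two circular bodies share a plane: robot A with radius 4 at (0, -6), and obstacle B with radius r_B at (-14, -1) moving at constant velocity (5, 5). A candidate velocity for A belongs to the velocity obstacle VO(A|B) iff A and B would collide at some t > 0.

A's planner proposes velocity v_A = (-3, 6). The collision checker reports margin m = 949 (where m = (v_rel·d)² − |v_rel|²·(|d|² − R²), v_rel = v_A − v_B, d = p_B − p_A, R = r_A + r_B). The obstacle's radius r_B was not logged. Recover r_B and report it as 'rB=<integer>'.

m = 949
d = (-14, 5);  v_rel = (-8, 1),  |v_rel|² = 65
v_rel×d = (-8)·(5) − (1)·(-14) = -26
since m = R²·65 − (-26)²:  R² = (676 + 949) / 65 = 25
R = √25 = 5  ⇒  r_B = 5 − 4 = 1

rB=1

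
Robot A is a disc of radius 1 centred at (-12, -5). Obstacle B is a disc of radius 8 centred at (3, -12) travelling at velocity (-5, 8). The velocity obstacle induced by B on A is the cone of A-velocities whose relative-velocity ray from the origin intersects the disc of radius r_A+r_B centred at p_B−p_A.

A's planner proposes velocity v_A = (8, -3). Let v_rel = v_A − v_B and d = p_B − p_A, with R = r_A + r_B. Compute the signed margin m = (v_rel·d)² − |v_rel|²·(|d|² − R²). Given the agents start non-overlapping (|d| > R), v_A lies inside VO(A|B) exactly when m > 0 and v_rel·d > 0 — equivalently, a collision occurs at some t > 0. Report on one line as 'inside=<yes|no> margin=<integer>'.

d = (15, -7),  |d|² = 274;  R = 1+8 = 9,  c = 274−9² = 193
v_rel = (13, -11),  |v_rel|² = 290;  v_rel·d = (13)·(15) + (-11)·(-7) = 272
290·t² − 544·t + 193 = 0  ⇒  m = 272² − 290·193 = 18014
m = 18014 > 0,  v_rel·d = 272 > 0  ⇒  inside

inside=yes margin=18014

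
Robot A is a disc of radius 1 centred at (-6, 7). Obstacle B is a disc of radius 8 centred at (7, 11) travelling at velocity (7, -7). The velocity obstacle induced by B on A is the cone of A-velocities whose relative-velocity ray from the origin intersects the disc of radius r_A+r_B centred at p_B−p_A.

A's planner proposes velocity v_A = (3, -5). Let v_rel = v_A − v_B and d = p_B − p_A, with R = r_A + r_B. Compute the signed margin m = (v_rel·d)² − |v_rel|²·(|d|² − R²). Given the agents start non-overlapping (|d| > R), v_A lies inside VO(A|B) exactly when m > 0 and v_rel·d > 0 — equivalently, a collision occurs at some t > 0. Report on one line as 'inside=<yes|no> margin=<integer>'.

d = (13, 4),  |d|² = 185;  R = 1+8 = 9,  c = 185−9² = 104
v_rel = (-4, 2),  |v_rel|² = 20;  v_rel·d = (-4)·(13) + (2)·(4) = -44
20·t² + 88·t + 104 = 0  ⇒  m = (-44)² − 20·104 = -144
m = -144 < 0,  v_rel·d = -44 < 0  ⇒  outside

inside=no margin=-144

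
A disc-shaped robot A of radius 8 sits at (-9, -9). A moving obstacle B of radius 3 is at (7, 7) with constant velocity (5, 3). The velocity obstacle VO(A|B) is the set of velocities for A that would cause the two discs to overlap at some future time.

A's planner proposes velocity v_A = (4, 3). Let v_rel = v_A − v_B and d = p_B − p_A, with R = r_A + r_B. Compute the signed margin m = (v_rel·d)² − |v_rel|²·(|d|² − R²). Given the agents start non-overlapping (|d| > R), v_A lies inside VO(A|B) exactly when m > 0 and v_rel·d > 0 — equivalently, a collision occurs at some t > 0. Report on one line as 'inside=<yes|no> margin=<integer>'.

d = (16, 16),  |d|² = 512;  R = 8+3 = 11,  c = 512−11² = 391
v_rel = (-1, 0),  |v_rel|² = 1;  v_rel·d = (-1)·(16) + (0)·(16) = -16
1·t² + 32·t + 391 = 0  ⇒  m = (-16)² − 1·391 = -135
m = -135 < 0,  v_rel·d = -16 < 0  ⇒  outside

inside=no margin=-135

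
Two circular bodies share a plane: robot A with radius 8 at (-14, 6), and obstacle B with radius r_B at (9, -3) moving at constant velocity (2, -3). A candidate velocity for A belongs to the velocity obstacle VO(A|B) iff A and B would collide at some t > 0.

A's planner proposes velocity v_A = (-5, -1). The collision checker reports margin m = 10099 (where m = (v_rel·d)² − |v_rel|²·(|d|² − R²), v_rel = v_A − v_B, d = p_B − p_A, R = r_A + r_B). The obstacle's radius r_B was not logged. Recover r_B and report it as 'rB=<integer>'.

m = 10099
d = (23, -9);  v_rel = (-7, 2),  |v_rel|² = 53
v_rel×d = (-7)·(-9) − (2)·(23) = 17
since m = R²·53 − 17²:  R² = (289 + 10099) / 53 = 196
R = √196 = 14  ⇒  r_B = 14 − 8 = 6

rB=6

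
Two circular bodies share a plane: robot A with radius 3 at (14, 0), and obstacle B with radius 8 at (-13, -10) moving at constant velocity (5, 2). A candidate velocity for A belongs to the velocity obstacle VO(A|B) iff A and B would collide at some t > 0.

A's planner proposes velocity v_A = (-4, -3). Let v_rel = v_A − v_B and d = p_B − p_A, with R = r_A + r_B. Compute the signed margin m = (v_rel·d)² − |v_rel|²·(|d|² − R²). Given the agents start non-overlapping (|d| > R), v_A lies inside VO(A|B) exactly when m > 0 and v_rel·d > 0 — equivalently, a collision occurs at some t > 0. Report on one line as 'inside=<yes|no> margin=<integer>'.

d = (-27, -10),  |d|² = 829;  R = 3+8 = 11,  c = 829−11² = 708
v_rel = (-9, -5),  |v_rel|² = 106;  v_rel·d = (-9)·(-27) + (-5)·(-10) = 293
106·t² − 586·t + 708 = 0  ⇒  m = 293² − 106·708 = 10801
m = 10801 > 0,  v_rel·d = 293 > 0  ⇒  inside

inside=yes margin=10801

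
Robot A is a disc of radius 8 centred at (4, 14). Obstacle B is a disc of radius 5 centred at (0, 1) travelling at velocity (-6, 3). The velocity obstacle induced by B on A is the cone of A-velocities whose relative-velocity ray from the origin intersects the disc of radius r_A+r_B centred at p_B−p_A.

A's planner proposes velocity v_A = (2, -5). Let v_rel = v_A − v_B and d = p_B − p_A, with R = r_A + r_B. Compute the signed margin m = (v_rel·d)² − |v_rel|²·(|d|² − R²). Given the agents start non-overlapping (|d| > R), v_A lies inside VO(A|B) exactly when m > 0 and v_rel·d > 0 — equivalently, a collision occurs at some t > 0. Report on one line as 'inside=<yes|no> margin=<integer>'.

d = (-4, -13),  |d|² = 185;  R = 8+5 = 13,  c = 185−13² = 16
v_rel = (8, -8),  |v_rel|² = 128;  v_rel·d = (8)·(-4) + (-8)·(-13) = 72
128·t² − 144·t + 16 = 0  ⇒  m = 72² − 128·16 = 3136
m = 3136 > 0,  v_rel·d = 72 > 0  ⇒  inside

inside=yes margin=3136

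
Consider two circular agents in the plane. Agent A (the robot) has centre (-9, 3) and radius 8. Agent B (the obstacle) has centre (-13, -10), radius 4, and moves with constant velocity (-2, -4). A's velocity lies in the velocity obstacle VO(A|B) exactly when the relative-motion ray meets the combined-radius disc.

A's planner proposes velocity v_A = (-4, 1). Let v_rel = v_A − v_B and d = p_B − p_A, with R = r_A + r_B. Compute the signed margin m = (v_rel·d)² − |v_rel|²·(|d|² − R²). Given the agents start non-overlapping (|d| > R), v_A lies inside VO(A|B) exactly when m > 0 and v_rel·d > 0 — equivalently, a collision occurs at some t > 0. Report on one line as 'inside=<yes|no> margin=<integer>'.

d = (-4, -13),  |d|² = 185;  R = 8+4 = 12,  c = 185−12² = 41
v_rel = (-2, 5),  |v_rel|² = 29;  v_rel·d = (-2)·(-4) + (5)·(-13) = -57
29·t² + 114·t + 41 = 0  ⇒  m = (-57)² − 29·41 = 2060
m = 2060 > 0,  v_rel·d = -57 < 0  ⇒  outside

inside=no margin=2060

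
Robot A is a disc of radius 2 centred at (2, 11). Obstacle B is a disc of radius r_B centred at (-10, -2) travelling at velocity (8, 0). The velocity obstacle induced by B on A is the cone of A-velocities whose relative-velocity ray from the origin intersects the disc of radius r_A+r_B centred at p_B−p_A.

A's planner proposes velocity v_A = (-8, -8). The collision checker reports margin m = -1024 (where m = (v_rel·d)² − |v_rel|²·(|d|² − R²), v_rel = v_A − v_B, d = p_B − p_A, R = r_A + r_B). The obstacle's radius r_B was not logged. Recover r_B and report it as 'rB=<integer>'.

m = -1024
d = (-12, -13);  v_rel = (-16, -8),  |v_rel|² = 320
v_rel×d = (-16)·(-13) − (-8)·(-12) = 112
since m = R²·320 − 112²:  R² = (12544 + -1024) / 320 = 36
R = √36 = 6  ⇒  r_B = 6 − 2 = 4

rB=4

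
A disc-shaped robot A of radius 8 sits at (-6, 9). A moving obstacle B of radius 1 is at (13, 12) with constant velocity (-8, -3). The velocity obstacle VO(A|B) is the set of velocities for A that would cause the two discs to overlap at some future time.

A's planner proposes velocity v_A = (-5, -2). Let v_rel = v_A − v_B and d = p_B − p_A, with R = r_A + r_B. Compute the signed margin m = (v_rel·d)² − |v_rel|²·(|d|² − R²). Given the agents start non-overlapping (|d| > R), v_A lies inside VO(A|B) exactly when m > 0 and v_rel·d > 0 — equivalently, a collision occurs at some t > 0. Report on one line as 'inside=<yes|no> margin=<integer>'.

d = (19, 3),  |d|² = 370;  R = 8+1 = 9,  c = 370−9² = 289
v_rel = (3, 1),  |v_rel|² = 10;  v_rel·d = (3)·(19) + (1)·(3) = 60
10·t² − 120·t + 289 = 0  ⇒  m = 60² − 10·289 = 710
m = 710 > 0,  v_rel·d = 60 > 0  ⇒  inside

inside=yes margin=710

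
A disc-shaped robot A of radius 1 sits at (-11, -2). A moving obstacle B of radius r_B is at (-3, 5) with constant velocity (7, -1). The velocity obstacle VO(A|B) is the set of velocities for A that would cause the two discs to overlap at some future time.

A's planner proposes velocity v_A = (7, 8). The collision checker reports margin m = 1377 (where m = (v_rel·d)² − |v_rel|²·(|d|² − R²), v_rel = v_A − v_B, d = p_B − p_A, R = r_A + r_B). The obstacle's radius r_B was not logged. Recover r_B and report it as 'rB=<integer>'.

m = 1377
d = (8, 7);  v_rel = (0, 9),  |v_rel|² = 81
v_rel×d = (0)·(7) − (9)·(8) = -72
since m = R²·81 − (-72)²:  R² = (5184 + 1377) / 81 = 81
R = √81 = 9  ⇒  r_B = 9 − 1 = 8

rB=8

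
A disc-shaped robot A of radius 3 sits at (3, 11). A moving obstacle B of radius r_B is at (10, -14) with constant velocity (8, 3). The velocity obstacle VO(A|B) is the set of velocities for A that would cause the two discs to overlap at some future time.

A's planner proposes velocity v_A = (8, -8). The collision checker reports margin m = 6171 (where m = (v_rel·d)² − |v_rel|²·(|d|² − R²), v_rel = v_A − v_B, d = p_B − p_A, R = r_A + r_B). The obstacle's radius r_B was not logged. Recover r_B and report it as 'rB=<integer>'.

m = 6171
d = (7, -25);  v_rel = (0, -11),  |v_rel|² = 121
v_rel×d = (0)·(-25) − (-11)·(7) = 77
since m = R²·121 − 77²:  R² = (5929 + 6171) / 121 = 100
R = √100 = 10  ⇒  r_B = 10 − 3 = 7

rB=7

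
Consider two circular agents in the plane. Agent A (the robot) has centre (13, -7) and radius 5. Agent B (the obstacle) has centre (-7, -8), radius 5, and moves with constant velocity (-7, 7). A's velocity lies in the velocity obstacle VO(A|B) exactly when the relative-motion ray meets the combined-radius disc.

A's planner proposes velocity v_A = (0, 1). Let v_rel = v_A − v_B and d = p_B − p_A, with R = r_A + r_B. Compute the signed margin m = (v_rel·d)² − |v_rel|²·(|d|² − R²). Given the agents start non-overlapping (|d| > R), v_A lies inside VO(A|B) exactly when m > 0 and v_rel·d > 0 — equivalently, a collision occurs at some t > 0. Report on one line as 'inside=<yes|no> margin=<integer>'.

d = (-20, -1),  |d|² = 401;  R = 5+5 = 10,  c = 401−10² = 301
v_rel = (7, -6),  |v_rel|² = 85;  v_rel·d = (7)·(-20) + (-6)·(-1) = -134
85·t² + 268·t + 301 = 0  ⇒  m = (-134)² − 85·301 = -7629
m = -7629 < 0,  v_rel·d = -134 < 0  ⇒  outside

inside=no margin=-7629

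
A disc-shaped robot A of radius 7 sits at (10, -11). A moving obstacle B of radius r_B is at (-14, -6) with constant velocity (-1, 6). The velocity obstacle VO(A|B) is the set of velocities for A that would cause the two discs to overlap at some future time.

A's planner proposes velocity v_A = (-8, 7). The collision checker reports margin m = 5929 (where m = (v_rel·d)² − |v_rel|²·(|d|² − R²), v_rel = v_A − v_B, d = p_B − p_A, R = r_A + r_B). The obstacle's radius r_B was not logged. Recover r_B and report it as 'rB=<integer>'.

m = 5929
d = (-24, 5);  v_rel = (-7, 1),  |v_rel|² = 50
v_rel×d = (-7)·(5) − (1)·(-24) = -11
since m = R²·50 − (-11)²:  R² = (121 + 5929) / 50 = 121
R = √121 = 11  ⇒  r_B = 11 − 7 = 4

rB=4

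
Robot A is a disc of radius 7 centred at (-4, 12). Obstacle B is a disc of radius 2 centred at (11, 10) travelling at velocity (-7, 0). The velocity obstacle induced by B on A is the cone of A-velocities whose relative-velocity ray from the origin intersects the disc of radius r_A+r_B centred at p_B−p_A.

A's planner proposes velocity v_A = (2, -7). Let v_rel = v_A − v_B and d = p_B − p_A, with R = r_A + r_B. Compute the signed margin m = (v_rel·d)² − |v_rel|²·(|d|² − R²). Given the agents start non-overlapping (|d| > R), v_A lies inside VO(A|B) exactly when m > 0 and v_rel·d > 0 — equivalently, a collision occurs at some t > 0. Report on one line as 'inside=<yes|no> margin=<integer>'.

d = (15, -2),  |d|² = 229;  R = 7+2 = 9,  c = 229−9² = 148
v_rel = (9, -7),  |v_rel|² = 130;  v_rel·d = (9)·(15) + (-7)·(-2) = 149
130·t² − 298·t + 148 = 0  ⇒  m = 149² − 130·148 = 2961
m = 2961 > 0,  v_rel·d = 149 > 0  ⇒  inside

inside=yes margin=2961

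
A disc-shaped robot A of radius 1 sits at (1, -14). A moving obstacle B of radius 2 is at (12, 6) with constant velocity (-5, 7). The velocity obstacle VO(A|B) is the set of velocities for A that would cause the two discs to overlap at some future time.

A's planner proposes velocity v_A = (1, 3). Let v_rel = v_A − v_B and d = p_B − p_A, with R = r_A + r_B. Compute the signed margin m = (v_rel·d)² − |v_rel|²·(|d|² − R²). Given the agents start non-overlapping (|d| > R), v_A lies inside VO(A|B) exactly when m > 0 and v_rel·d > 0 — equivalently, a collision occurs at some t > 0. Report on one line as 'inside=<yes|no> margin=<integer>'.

d = (11, 20),  |d|² = 521;  R = 1+2 = 3,  c = 521−3² = 512
v_rel = (6, -4),  |v_rel|² = 52;  v_rel·d = (6)·(11) + (-4)·(20) = -14
52·t² + 28·t + 512 = 0  ⇒  m = (-14)² − 52·512 = -26428
m = -26428 < 0,  v_rel·d = -14 < 0  ⇒  outside

inside=no margin=-26428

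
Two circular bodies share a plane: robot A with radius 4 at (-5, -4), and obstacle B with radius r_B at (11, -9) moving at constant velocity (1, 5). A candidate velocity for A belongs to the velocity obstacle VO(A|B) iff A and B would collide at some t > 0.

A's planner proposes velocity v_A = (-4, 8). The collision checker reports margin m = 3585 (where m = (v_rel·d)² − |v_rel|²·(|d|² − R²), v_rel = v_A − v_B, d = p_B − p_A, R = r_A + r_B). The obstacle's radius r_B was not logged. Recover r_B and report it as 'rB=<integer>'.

m = 3585
d = (16, -5);  v_rel = (-5, 3),  |v_rel|² = 34
v_rel×d = (-5)·(-5) − (3)·(16) = -23
since m = R²·34 − (-23)²:  R² = (529 + 3585) / 34 = 121
R = √121 = 11  ⇒  r_B = 11 − 4 = 7

rB=7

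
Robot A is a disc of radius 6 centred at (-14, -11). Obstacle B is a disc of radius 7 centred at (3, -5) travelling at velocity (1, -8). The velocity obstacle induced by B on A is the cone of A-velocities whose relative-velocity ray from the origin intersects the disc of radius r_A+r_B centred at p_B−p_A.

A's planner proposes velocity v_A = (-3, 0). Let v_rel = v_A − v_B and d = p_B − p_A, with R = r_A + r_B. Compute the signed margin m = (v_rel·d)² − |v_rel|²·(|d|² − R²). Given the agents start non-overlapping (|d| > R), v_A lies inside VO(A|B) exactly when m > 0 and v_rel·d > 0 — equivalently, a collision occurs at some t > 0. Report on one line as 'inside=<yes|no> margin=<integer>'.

d = (17, 6),  |d|² = 325;  R = 6+7 = 13,  c = 325−13² = 156
v_rel = (-4, 8),  |v_rel|² = 80;  v_rel·d = (-4)·(17) + (8)·(6) = -20
80·t² + 40·t + 156 = 0  ⇒  m = (-20)² − 80·156 = -12080
m = -12080 < 0,  v_rel·d = -20 < 0  ⇒  outside

inside=no margin=-12080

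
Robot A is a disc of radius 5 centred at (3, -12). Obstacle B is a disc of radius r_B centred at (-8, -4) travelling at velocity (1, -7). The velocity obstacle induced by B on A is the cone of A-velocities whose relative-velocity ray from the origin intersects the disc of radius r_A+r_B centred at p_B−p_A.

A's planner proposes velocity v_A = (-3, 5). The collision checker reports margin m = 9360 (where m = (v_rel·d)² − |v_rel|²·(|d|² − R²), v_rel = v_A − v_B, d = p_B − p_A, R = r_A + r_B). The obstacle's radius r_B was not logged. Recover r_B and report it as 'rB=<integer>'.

m = 9360
d = (-11, 8);  v_rel = (-4, 12),  |v_rel|² = 160
v_rel×d = (-4)·(8) − (12)·(-11) = 100
since m = R²·160 − 100²:  R² = (10000 + 9360) / 160 = 121
R = √121 = 11  ⇒  r_B = 11 − 5 = 6

rB=6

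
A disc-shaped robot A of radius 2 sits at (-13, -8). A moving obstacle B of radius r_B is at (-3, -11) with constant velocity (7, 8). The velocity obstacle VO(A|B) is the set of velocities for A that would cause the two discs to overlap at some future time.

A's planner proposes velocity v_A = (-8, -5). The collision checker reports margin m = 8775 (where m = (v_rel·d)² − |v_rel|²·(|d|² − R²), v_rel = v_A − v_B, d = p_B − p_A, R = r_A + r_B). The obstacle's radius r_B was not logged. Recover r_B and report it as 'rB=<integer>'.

m = 8775
d = (10, -3);  v_rel = (-15, -13),  |v_rel|² = 394
v_rel×d = (-15)·(-3) − (-13)·(10) = 175
since m = R²·394 − 175²:  R² = (30625 + 8775) / 394 = 100
R = √100 = 10  ⇒  r_B = 10 − 2 = 8

rB=8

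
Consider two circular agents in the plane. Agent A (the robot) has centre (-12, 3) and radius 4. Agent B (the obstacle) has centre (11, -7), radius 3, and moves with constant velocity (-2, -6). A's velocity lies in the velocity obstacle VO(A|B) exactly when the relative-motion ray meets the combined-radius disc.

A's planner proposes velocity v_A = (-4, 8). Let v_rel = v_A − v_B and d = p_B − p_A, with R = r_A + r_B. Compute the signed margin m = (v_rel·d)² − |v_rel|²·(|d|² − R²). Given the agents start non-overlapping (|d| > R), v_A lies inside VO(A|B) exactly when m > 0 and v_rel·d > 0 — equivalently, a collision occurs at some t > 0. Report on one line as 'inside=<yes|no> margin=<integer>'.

d = (23, -10),  |d|² = 629;  R = 4+3 = 7,  c = 629−7² = 580
v_rel = (-2, 14),  |v_rel|² = 200;  v_rel·d = (-2)·(23) + (14)·(-10) = -186
200·t² + 372·t + 580 = 0  ⇒  m = (-186)² − 200·580 = -81404
m = -81404 < 0,  v_rel·d = -186 < 0  ⇒  outside

inside=no margin=-81404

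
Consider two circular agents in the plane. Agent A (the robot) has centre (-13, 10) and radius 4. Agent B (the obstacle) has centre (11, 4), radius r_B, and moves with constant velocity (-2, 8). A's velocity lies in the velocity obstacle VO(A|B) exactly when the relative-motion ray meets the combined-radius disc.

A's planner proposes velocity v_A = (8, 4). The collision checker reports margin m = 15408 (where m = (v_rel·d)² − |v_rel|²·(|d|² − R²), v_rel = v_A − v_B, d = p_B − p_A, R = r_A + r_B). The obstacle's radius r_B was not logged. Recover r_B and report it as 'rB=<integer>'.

m = 15408
d = (24, -6);  v_rel = (10, -4),  |v_rel|² = 116
v_rel×d = (10)·(-6) − (-4)·(24) = 36
since m = R²·116 − 36²:  R² = (1296 + 15408) / 116 = 144
R = √144 = 12  ⇒  r_B = 12 − 4 = 8

rB=8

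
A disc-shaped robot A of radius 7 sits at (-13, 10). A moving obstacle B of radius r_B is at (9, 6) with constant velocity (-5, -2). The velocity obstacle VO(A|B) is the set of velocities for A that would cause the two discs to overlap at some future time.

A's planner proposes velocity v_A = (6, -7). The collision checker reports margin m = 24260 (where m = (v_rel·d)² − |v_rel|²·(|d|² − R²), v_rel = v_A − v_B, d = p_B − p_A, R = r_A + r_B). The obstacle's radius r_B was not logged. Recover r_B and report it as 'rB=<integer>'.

m = 24260
d = (22, -4);  v_rel = (11, -5),  |v_rel|² = 146
v_rel×d = (11)·(-4) − (-5)·(22) = 66
since m = R²·146 − 66²:  R² = (4356 + 24260) / 146 = 196
R = √196 = 14  ⇒  r_B = 14 − 7 = 7

rB=7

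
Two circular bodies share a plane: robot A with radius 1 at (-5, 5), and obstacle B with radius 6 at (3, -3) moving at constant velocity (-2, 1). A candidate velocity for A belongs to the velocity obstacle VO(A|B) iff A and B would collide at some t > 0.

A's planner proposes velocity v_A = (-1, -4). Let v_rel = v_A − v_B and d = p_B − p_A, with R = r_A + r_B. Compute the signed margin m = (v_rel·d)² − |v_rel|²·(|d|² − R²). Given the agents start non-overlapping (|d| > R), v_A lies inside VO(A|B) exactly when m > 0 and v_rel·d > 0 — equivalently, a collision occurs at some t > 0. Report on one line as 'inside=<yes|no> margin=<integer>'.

d = (8, -8),  |d|² = 128;  R = 1+6 = 7,  c = 128−7² = 79
v_rel = (1, -5),  |v_rel|² = 26;  v_rel·d = (1)·(8) + (-5)·(-8) = 48
26·t² − 96·t + 79 = 0  ⇒  m = 48² − 26·79 = 250
m = 250 > 0,  v_rel·d = 48 > 0  ⇒  inside

inside=yes margin=250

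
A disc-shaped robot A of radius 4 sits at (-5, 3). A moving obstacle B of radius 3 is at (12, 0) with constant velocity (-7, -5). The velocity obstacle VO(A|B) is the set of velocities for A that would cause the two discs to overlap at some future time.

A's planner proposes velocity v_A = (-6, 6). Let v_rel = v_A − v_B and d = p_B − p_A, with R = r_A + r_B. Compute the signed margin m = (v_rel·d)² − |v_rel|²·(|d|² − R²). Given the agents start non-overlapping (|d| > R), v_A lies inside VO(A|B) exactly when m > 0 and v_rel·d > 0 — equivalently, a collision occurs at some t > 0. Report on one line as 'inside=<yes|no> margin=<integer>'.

d = (17, -3),  |d|² = 298;  R = 4+3 = 7,  c = 298−7² = 249
v_rel = (1, 11),  |v_rel|² = 122;  v_rel·d = (1)·(17) + (11)·(-3) = -16
122·t² + 32·t + 249 = 0  ⇒  m = (-16)² − 122·249 = -30122
m = -30122 < 0,  v_rel·d = -16 < 0  ⇒  outside

inside=no margin=-30122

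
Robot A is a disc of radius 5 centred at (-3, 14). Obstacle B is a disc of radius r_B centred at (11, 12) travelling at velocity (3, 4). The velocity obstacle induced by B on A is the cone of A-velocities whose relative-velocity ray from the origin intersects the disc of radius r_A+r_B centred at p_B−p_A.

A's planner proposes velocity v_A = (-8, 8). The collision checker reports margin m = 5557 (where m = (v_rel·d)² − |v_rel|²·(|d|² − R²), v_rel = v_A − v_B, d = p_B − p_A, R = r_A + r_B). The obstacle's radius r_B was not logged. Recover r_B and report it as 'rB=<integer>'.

m = 5557
d = (14, -2);  v_rel = (-11, 4),  |v_rel|² = 137
v_rel×d = (-11)·(-2) − (4)·(14) = -34
since m = R²·137 − (-34)²:  R² = (1156 + 5557) / 137 = 49
R = √49 = 7  ⇒  r_B = 7 − 5 = 2

rB=2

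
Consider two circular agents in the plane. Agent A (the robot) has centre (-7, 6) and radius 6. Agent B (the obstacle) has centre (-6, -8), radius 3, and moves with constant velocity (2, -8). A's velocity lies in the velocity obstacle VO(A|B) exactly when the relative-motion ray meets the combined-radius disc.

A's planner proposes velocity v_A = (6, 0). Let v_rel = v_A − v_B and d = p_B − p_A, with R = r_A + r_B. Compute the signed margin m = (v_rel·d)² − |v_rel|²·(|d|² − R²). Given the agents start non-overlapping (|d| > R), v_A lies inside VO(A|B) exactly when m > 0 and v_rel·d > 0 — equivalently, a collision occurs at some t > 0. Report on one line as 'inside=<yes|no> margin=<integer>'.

d = (1, -14),  |d|² = 197;  R = 6+3 = 9,  c = 197−9² = 116
v_rel = (4, 8),  |v_rel|² = 80;  v_rel·d = (4)·(1) + (8)·(-14) = -108
80·t² + 216·t + 116 = 0  ⇒  m = (-108)² − 80·116 = 2384
m = 2384 > 0,  v_rel·d = -108 < 0  ⇒  outside

inside=no margin=2384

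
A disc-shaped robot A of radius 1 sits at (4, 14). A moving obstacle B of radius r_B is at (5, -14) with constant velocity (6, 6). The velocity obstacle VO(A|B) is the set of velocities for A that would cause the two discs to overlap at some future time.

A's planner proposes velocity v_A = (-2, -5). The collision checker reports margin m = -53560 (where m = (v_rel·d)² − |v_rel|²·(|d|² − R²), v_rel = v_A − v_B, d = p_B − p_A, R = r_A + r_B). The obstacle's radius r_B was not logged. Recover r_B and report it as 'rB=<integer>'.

m = -53560
d = (1, -28);  v_rel = (-8, -11),  |v_rel|² = 185
v_rel×d = (-8)·(-28) − (-11)·(1) = 235
since m = R²·185 − 235²:  R² = (55225 + -53560) / 185 = 9
R = √9 = 3  ⇒  r_B = 3 − 1 = 2

rB=2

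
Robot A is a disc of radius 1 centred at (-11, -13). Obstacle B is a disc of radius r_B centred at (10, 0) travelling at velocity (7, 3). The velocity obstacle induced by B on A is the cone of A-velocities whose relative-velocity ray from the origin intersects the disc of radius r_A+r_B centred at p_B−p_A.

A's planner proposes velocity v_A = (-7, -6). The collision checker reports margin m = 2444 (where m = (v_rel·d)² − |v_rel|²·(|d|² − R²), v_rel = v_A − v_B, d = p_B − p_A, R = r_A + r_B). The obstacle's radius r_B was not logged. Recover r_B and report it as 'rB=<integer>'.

m = 2444
d = (21, 13);  v_rel = (-14, -9),  |v_rel|² = 277
v_rel×d = (-14)·(13) − (-9)·(21) = 7
since m = R²·277 − 7²:  R² = (49 + 2444) / 277 = 9
R = √9 = 3  ⇒  r_B = 3 − 1 = 2

rB=2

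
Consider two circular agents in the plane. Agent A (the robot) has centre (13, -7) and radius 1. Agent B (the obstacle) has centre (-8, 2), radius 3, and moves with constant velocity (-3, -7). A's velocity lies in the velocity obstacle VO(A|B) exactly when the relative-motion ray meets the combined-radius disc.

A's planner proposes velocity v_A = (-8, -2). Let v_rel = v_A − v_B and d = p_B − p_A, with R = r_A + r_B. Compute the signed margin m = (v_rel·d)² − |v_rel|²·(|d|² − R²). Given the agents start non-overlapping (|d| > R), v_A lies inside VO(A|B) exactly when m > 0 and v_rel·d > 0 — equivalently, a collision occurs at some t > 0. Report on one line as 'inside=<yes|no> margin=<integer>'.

d = (-21, 9),  |d|² = 522;  R = 1+3 = 4,  c = 522−4² = 506
v_rel = (-5, 5),  |v_rel|² = 50;  v_rel·d = (-5)·(-21) + (5)·(9) = 150
50·t² − 300·t + 506 = 0  ⇒  m = 150² − 50·506 = -2800
m = -2800 < 0,  v_rel·d = 150 > 0  ⇒  outside

inside=no margin=-2800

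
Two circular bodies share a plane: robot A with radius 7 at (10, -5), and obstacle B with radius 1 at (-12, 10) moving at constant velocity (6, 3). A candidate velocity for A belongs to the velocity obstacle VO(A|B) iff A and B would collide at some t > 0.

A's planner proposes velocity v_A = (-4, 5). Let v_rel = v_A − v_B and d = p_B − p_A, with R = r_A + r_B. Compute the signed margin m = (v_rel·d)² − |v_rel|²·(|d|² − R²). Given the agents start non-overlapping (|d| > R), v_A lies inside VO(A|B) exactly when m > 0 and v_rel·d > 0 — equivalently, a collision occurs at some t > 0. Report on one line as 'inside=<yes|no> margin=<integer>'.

d = (-22, 15),  |d|² = 709;  R = 7+1 = 8,  c = 709−8² = 645
v_rel = (-10, 2),  |v_rel|² = 104;  v_rel·d = (-10)·(-22) + (2)·(15) = 250
104·t² − 500·t + 645 = 0  ⇒  m = 250² − 104·645 = -4580
m = -4580 < 0,  v_rel·d = 250 > 0  ⇒  outside

inside=no margin=-4580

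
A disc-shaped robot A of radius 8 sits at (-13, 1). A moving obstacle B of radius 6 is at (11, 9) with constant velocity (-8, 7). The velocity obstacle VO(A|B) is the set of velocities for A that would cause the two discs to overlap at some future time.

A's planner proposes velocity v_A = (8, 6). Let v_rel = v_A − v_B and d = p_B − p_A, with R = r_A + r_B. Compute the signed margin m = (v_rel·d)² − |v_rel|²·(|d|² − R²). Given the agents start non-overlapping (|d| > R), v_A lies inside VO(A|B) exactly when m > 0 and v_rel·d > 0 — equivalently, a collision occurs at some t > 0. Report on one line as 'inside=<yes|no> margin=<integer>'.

d = (24, 8),  |d|² = 640;  R = 8+6 = 14,  c = 640−14² = 444
v_rel = (16, -1),  |v_rel|² = 257;  v_rel·d = (16)·(24) + (-1)·(8) = 376
257·t² − 752·t + 444 = 0  ⇒  m = 376² − 257·444 = 27268
m = 27268 > 0,  v_rel·d = 376 > 0  ⇒  inside

inside=yes margin=27268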